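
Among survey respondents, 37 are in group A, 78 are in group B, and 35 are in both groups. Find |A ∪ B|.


|A ∪ B| = |A| + |B| - |A ∩ B|
= 37 + 78 - 35
= 80

|A ∪ B| = 80


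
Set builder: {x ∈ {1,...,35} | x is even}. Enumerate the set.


Checking each candidate:
Condition: even numbers in {1,...,35}
Result = {2, 4, 6, 8, 10, 12, 14, 16, 18, 20, 22, 24, 26, 28, 30, 32, 34}

{2, 4, 6, 8, 10, 12, 14, 16, 18, 20, 22, 24, 26, 28, 30, 32, 34}


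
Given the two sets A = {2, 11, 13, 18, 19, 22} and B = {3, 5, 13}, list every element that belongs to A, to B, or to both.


A ∪ B = all elements in A or B (or both)
A = {2, 11, 13, 18, 19, 22}
B = {3, 5, 13}
A ∪ B = {2, 3, 5, 11, 13, 18, 19, 22}

A ∪ B = {2, 3, 5, 11, 13, 18, 19, 22}


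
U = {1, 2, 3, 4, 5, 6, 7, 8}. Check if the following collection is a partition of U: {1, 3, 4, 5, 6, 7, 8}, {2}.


A partition requires: (1) non-empty parts, (2) pairwise disjoint, (3) union = U
Parts: {1, 3, 4, 5, 6, 7, 8}, {2}
Union of parts: {1, 2, 3, 4, 5, 6, 7, 8}
U = {1, 2, 3, 4, 5, 6, 7, 8}
All non-empty? True
Pairwise disjoint? True
Covers U? True

Yes, valid partition


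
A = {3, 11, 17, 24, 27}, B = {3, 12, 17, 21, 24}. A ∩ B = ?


A ∩ B = elements in both A and B
A = {3, 11, 17, 24, 27}
B = {3, 12, 17, 21, 24}
A ∩ B = {3, 17, 24}

A ∩ B = {3, 17, 24}


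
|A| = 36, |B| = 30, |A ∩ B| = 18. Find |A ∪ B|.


|A ∪ B| = |A| + |B| - |A ∩ B|
= 36 + 30 - 18
= 48

|A ∪ B| = 48


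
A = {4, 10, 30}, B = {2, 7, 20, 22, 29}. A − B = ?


A \ B = elements in A but not in B
A = {4, 10, 30}
B = {2, 7, 20, 22, 29}
Remove from A any elements in B
A \ B = {4, 10, 30}

A \ B = {4, 10, 30}


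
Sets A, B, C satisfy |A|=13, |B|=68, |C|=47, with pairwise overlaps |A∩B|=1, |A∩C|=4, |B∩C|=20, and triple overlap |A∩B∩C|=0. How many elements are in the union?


|A∪B∪C| = |A|+|B|+|C| - |A∩B|-|A∩C|-|B∩C| + |A∩B∩C|
= 13+68+47 - 1-4-20 + 0
= 128 - 25 + 0
= 103

|A ∪ B ∪ C| = 103


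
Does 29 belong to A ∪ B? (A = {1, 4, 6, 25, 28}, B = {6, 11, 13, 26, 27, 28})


A = {1, 4, 6, 25, 28}, B = {6, 11, 13, 26, 27, 28}
A ∪ B = all elements in A or B
A ∪ B = {1, 4, 6, 11, 13, 25, 26, 27, 28}
Checking if 29 ∈ A ∪ B
29 is not in A ∪ B → False

29 ∉ A ∪ B


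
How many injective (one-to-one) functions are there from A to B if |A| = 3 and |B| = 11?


An injection sends each of |A| = 3 inputs to a distinct output in B.
# injections = |B|·(|B|-1)·…·(|B|-|A|+1) = 11! / (11 - 3)!
= 11 × 10 × 9
= 990

Number of injections = 990


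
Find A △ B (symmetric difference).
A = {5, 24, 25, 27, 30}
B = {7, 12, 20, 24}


A △ B = (A \ B) ∪ (B \ A) = elements in exactly one of A or B
A \ B = {5, 25, 27, 30}
B \ A = {7, 12, 20}
A △ B = {5, 7, 12, 20, 25, 27, 30}

A △ B = {5, 7, 12, 20, 25, 27, 30}


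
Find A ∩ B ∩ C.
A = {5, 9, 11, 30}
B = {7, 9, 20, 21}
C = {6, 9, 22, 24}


A ∩ B = {9}
(A ∩ B) ∩ C = {9}

A ∩ B ∩ C = {9}


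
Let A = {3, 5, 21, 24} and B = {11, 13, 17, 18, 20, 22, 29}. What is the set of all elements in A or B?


A ∪ B = all elements in A or B (or both)
A = {3, 5, 21, 24}
B = {11, 13, 17, 18, 20, 22, 29}
A ∪ B = {3, 5, 11, 13, 17, 18, 20, 21, 22, 24, 29}

A ∪ B = {3, 5, 11, 13, 17, 18, 20, 21, 22, 24, 29}


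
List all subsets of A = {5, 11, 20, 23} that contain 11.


A subset of A contains 11 iff the remaining 3 elements form any subset of A \ {11}.
Count: 2^(n-1) = 2^3 = 8
Subsets containing 11: {11}, {5, 11}, {11, 20}, {11, 23}, {5, 11, 20}, {5, 11, 23}, {11, 20, 23}, {5, 11, 20, 23}

Subsets containing 11 (8 total): {11}, {5, 11}, {11, 20}, {11, 23}, {5, 11, 20}, {5, 11, 23}, {11, 20, 23}, {5, 11, 20, 23}


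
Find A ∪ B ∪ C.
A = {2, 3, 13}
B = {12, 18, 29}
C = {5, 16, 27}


A ∪ B = {2, 3, 12, 13, 18, 29}
(A ∪ B) ∪ C = {2, 3, 5, 12, 13, 16, 18, 27, 29}

A ∪ B ∪ C = {2, 3, 5, 12, 13, 16, 18, 27, 29}


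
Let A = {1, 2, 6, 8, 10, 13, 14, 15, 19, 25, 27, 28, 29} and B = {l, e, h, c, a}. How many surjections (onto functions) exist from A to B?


n = |A| = 13, k = |B| = 5. Surjections via inclusion-exclusion:
S(n,k) = Σ(-1)^i × C(k,i) × (k-i)^n, i=0 to k
i=0: (-1)^0×C(5,0)×5^13 = 1220703125
i=1: (-1)^1×C(5,1)×4^13 = -335544320
i=2: (-1)^2×C(5,2)×3^13 = 15943230
i=3: (-1)^3×C(5,3)×2^13 = -81920
i=4: (-1)^4×C(5,4)×1^13 = 5
i=5: (-1)^5×C(5,5)×0^13 = 0
Total = 901020120

Number of surjections = 901020120


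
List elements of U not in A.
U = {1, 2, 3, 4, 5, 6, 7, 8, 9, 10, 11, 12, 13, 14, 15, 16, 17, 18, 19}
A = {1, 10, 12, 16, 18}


Aᶜ = U \ A = elements in U but not in A
U = {1, 2, 3, 4, 5, 6, 7, 8, 9, 10, 11, 12, 13, 14, 15, 16, 17, 18, 19}
A = {1, 10, 12, 16, 18}
Aᶜ = {2, 3, 4, 5, 6, 7, 8, 9, 11, 13, 14, 15, 17, 19}

Aᶜ = {2, 3, 4, 5, 6, 7, 8, 9, 11, 13, 14, 15, 17, 19}


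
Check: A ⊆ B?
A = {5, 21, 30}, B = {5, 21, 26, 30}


A ⊆ B means every element of A is in B.
All elements of A are in B.
So A ⊆ B.

Yes, A ⊆ B


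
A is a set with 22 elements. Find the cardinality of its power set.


Number of subsets = 2^n
= 2^22
= 4194304

|P(A)| = 4194304


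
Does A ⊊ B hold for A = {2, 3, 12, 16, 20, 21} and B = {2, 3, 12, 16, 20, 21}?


A ⊂ B requires: A ⊆ B AND A ≠ B.
A ⊆ B? Yes
A = B? Yes
A = B, so A is not a PROPER subset.

No, A is not a proper subset of B


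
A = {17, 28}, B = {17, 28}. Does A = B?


Two sets are equal iff they have exactly the same elements.
A = {17, 28}
B = {17, 28}
Same elements → A = B

Yes, A = B


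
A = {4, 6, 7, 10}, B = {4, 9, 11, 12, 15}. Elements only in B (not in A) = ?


A = {4, 6, 7, 10}
B = {4, 9, 11, 12, 15}
Region: only in B (not in A)
Elements: {9, 11, 12, 15}

Elements only in B (not in A): {9, 11, 12, 15}


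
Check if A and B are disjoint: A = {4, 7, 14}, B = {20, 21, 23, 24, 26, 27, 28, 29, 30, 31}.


Disjoint means A ∩ B = ∅.
A ∩ B = ∅
A ∩ B = ∅, so A and B are disjoint.

Yes, A and B are disjoint


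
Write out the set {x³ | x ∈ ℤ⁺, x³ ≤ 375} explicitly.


Checking each candidate:
Condition: positive perfect cubes ≤ 375
Result = {1, 8, 27, 64, 125, 216, 343}

{1, 8, 27, 64, 125, 216, 343}


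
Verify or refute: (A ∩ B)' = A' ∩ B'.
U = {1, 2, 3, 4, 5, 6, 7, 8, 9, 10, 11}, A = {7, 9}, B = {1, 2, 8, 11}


LHS: A ∩ B = ∅
(A ∩ B)' = U \ (A ∩ B) = {1, 2, 3, 4, 5, 6, 7, 8, 9, 10, 11}
A' = {1, 2, 3, 4, 5, 6, 8, 10, 11}, B' = {3, 4, 5, 6, 7, 9, 10}
Claimed RHS: A' ∩ B' = {3, 4, 5, 6, 10}
Identity is INVALID: LHS = {1, 2, 3, 4, 5, 6, 7, 8, 9, 10, 11} but the RHS claimed here equals {3, 4, 5, 6, 10}. The correct form is (A ∩ B)' = A' ∪ B'.

Identity is invalid: (A ∩ B)' = {1, 2, 3, 4, 5, 6, 7, 8, 9, 10, 11} but A' ∩ B' = {3, 4, 5, 6, 10}. The correct De Morgan law is (A ∩ B)' = A' ∪ B'.


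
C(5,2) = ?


C(n,k) = n! / (k!(n-k)!)
C(5,2) = 5! / (2!3!)
= 10

C(5,2) = 10


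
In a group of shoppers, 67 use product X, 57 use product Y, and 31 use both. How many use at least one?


|A ∪ B| = |A| + |B| - |A ∩ B|
= 67 + 57 - 31
= 93

|A ∪ B| = 93


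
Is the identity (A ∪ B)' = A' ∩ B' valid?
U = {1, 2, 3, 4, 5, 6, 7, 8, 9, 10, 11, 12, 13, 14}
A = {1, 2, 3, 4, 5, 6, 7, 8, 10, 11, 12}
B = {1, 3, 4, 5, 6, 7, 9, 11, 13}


LHS: A ∪ B = {1, 2, 3, 4, 5, 6, 7, 8, 9, 10, 11, 12, 13}
(A ∪ B)' = U \ (A ∪ B) = {14}
A' = {9, 13, 14}, B' = {2, 8, 10, 12, 14}
Claimed RHS: A' ∩ B' = {14}
Identity is VALID: LHS = RHS = {14} ✓

Identity is valid. (A ∪ B)' = A' ∩ B' = {14}


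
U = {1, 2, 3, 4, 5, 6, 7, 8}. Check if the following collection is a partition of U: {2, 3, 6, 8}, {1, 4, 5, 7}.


A partition requires: (1) non-empty parts, (2) pairwise disjoint, (3) union = U
Parts: {2, 3, 6, 8}, {1, 4, 5, 7}
Union of parts: {1, 2, 3, 4, 5, 6, 7, 8}
U = {1, 2, 3, 4, 5, 6, 7, 8}
All non-empty? True
Pairwise disjoint? True
Covers U? True

Yes, valid partition


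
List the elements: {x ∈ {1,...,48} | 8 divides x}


Checking each candidate:
Condition: multiples of 8 in {1,...,48}
Result = {8, 16, 24, 32, 40, 48}

{8, 16, 24, 32, 40, 48}


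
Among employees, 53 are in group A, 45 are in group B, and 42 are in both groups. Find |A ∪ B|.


|A ∪ B| = |A| + |B| - |A ∩ B|
= 53 + 45 - 42
= 56

|A ∪ B| = 56


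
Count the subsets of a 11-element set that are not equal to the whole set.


Total subsets = 2^n = 2^11 = 2048
Proper subsets exclude the set itself: 2^n - 1
= 2048 - 1
= 2047

Number of proper subsets = 2047


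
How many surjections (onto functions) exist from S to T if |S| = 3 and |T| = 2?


n = |S| = 3, k = |T| = 2. Surjections via inclusion-exclusion:
S(n,k) = Σ(-1)^i × C(k,i) × (k-i)^n, i=0 to k
i=0: (-1)^0×C(2,0)×2^3 = 8
i=1: (-1)^1×C(2,1)×1^3 = -2
i=2: (-1)^2×C(2,2)×0^3 = 0
Total = 6

Number of surjections = 6


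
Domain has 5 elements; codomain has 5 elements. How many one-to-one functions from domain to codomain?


An injection sends each of |A| = 5 inputs to a distinct output in B.
# injections = |B|·(|B|-1)·…·(|B|-|A|+1) = 5! / (5 - 5)!
= 5 × 4 × 3 × 2 × 1
= 120

Number of injections = 120


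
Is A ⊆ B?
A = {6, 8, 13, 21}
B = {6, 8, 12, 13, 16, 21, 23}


A ⊆ B means every element of A is in B.
All elements of A are in B.
So A ⊆ B.

Yes, A ⊆ B


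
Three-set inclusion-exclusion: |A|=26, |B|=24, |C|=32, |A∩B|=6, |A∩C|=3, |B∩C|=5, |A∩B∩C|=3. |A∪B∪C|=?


|A∪B∪C| = |A|+|B|+|C| - |A∩B|-|A∩C|-|B∩C| + |A∩B∩C|
= 26+24+32 - 6-3-5 + 3
= 82 - 14 + 3
= 71

|A ∪ B ∪ C| = 71


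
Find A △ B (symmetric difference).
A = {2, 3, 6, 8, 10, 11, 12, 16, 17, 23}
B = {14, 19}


A △ B = (A \ B) ∪ (B \ A) = elements in exactly one of A or B
A \ B = {2, 3, 6, 8, 10, 11, 12, 16, 17, 23}
B \ A = {14, 19}
A △ B = {2, 3, 6, 8, 10, 11, 12, 14, 16, 17, 19, 23}

A △ B = {2, 3, 6, 8, 10, 11, 12, 14, 16, 17, 19, 23}


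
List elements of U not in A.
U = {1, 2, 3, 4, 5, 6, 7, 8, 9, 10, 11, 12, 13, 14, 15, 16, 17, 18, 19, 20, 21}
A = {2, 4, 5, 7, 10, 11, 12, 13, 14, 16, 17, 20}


Aᶜ = U \ A = elements in U but not in A
U = {1, 2, 3, 4, 5, 6, 7, 8, 9, 10, 11, 12, 13, 14, 15, 16, 17, 18, 19, 20, 21}
A = {2, 4, 5, 7, 10, 11, 12, 13, 14, 16, 17, 20}
Aᶜ = {1, 3, 6, 8, 9, 15, 18, 19, 21}

Aᶜ = {1, 3, 6, 8, 9, 15, 18, 19, 21}


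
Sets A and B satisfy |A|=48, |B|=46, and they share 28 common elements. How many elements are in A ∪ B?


|A ∪ B| = |A| + |B| - |A ∩ B|
= 48 + 46 - 28
= 66

|A ∪ B| = 66


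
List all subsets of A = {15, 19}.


|A| = 2, so |P(A)| = 2^2 = 4
Enumerate subsets by cardinality (0 to 2):
∅, {15}, {19}, {15, 19}

P(A) has 4 subsets: ∅, {15}, {19}, {15, 19}


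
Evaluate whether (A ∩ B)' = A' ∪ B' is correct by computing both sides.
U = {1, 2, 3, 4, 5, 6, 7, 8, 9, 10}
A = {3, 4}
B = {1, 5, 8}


LHS: A ∩ B = ∅
(A ∩ B)' = U \ (A ∩ B) = {1, 2, 3, 4, 5, 6, 7, 8, 9, 10}
A' = {1, 2, 5, 6, 7, 8, 9, 10}, B' = {2, 3, 4, 6, 7, 9, 10}
Claimed RHS: A' ∪ B' = {1, 2, 3, 4, 5, 6, 7, 8, 9, 10}
Identity is VALID: LHS = RHS = {1, 2, 3, 4, 5, 6, 7, 8, 9, 10} ✓

Identity is valid. (A ∩ B)' = A' ∪ B' = {1, 2, 3, 4, 5, 6, 7, 8, 9, 10}


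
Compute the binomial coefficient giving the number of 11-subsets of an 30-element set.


C(n,k) = n! / (k!(n-k)!)
C(30,11) = 30! / (11!19!)
= 54627300

C(30,11) = 54627300


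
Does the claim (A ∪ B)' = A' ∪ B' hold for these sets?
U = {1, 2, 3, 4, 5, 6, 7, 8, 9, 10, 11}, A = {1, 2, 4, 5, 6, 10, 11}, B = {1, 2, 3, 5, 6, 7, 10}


LHS: A ∪ B = {1, 2, 3, 4, 5, 6, 7, 10, 11}
(A ∪ B)' = U \ (A ∪ B) = {8, 9}
A' = {3, 7, 8, 9}, B' = {4, 8, 9, 11}
Claimed RHS: A' ∪ B' = {3, 4, 7, 8, 9, 11}
Identity is INVALID: LHS = {8, 9} but the RHS claimed here equals {3, 4, 7, 8, 9, 11}. The correct form is (A ∪ B)' = A' ∩ B'.

Identity is invalid: (A ∪ B)' = {8, 9} but A' ∪ B' = {3, 4, 7, 8, 9, 11}. The correct De Morgan law is (A ∪ B)' = A' ∩ B'.


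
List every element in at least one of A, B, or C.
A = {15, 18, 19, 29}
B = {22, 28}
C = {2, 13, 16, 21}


A ∪ B = {15, 18, 19, 22, 28, 29}
(A ∪ B) ∪ C = {2, 13, 15, 16, 18, 19, 21, 22, 28, 29}

A ∪ B ∪ C = {2, 13, 15, 16, 18, 19, 21, 22, 28, 29}


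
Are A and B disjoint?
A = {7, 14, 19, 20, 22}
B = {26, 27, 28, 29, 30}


Disjoint means A ∩ B = ∅.
A ∩ B = ∅
A ∩ B = ∅, so A and B are disjoint.

Yes, A and B are disjoint


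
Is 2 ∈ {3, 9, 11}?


A = {3, 9, 11}
Checking if 2 is in A
2 is not in A → False

2 ∉ A


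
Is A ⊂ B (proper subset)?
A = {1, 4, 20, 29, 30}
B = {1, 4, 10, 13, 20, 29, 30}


A ⊂ B requires: A ⊆ B AND A ≠ B.
A ⊆ B? Yes
A = B? No
A ⊂ B: Yes (A is a proper subset of B)

Yes, A ⊂ B


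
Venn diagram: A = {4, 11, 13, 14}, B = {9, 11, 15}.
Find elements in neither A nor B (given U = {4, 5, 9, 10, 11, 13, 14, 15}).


A = {4, 11, 13, 14}
B = {9, 11, 15}
Region: in neither A nor B (given U = {4, 5, 9, 10, 11, 13, 14, 15})
Elements: {5, 10}

Elements in neither A nor B (given U = {4, 5, 9, 10, 11, 13, 14, 15}): {5, 10}


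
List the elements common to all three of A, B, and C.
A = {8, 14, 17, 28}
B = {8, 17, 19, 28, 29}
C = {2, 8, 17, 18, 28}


A ∩ B = {8, 17, 28}
(A ∩ B) ∩ C = {8, 17, 28}

A ∩ B ∩ C = {8, 17, 28}


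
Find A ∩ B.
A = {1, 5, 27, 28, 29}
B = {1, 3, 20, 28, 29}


A ∩ B = elements in both A and B
A = {1, 5, 27, 28, 29}
B = {1, 3, 20, 28, 29}
A ∩ B = {1, 28, 29}

A ∩ B = {1, 28, 29}


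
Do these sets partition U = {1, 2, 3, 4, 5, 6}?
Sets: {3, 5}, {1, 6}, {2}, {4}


A partition requires: (1) non-empty parts, (2) pairwise disjoint, (3) union = U
Parts: {3, 5}, {1, 6}, {2}, {4}
Union of parts: {1, 2, 3, 4, 5, 6}
U = {1, 2, 3, 4, 5, 6}
All non-empty? True
Pairwise disjoint? True
Covers U? True

Yes, valid partition


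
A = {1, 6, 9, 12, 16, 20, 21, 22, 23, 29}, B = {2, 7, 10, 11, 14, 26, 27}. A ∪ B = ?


A ∪ B = all elements in A or B (or both)
A = {1, 6, 9, 12, 16, 20, 21, 22, 23, 29}
B = {2, 7, 10, 11, 14, 26, 27}
A ∪ B = {1, 2, 6, 7, 9, 10, 11, 12, 14, 16, 20, 21, 22, 23, 26, 27, 29}

A ∪ B = {1, 2, 6, 7, 9, 10, 11, 12, 14, 16, 20, 21, 22, 23, 26, 27, 29}


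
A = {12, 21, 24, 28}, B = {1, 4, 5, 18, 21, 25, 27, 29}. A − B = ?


A \ B = elements in A but not in B
A = {12, 21, 24, 28}
B = {1, 4, 5, 18, 21, 25, 27, 29}
Remove from A any elements in B
A \ B = {12, 24, 28}

A \ B = {12, 24, 28}


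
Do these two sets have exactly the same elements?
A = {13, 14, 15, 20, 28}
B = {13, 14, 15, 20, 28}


Two sets are equal iff they have exactly the same elements.
A = {13, 14, 15, 20, 28}
B = {13, 14, 15, 20, 28}
Same elements → A = B

Yes, A = B


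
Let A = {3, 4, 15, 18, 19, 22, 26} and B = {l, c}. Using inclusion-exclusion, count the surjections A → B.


n = |A| = 7, k = |B| = 2. Surjections via inclusion-exclusion:
S(n,k) = Σ(-1)^i × C(k,i) × (k-i)^n, i=0 to k
i=0: (-1)^0×C(2,0)×2^7 = 128
i=1: (-1)^1×C(2,1)×1^7 = -2
i=2: (-1)^2×C(2,2)×0^7 = 0
Total = 126

Number of surjections = 126


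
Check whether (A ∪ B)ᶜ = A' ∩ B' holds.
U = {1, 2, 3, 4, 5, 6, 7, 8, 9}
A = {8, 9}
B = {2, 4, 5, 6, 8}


LHS: A ∪ B = {2, 4, 5, 6, 8, 9}
(A ∪ B)' = U \ (A ∪ B) = {1, 3, 7}
A' = {1, 2, 3, 4, 5, 6, 7}, B' = {1, 3, 7, 9}
Claimed RHS: A' ∩ B' = {1, 3, 7}
Identity is VALID: LHS = RHS = {1, 3, 7} ✓

Identity is valid. (A ∪ B)' = A' ∩ B' = {1, 3, 7}


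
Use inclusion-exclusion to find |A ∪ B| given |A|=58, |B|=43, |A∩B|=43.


|A ∪ B| = |A| + |B| - |A ∩ B|
= 58 + 43 - 43
= 58

|A ∪ B| = 58


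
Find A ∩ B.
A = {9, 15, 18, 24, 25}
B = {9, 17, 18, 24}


A ∩ B = elements in both A and B
A = {9, 15, 18, 24, 25}
B = {9, 17, 18, 24}
A ∩ B = {9, 18, 24}

A ∩ B = {9, 18, 24}


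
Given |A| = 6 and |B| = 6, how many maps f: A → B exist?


Each of |A| = 6 inputs maps to any of |B| = 6 outputs.
# functions = |B|^|A| = 6^6
= 46656

Number of functions = 46656


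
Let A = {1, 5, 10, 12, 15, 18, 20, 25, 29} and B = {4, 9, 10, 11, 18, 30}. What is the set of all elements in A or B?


A ∪ B = all elements in A or B (or both)
A = {1, 5, 10, 12, 15, 18, 20, 25, 29}
B = {4, 9, 10, 11, 18, 30}
A ∪ B = {1, 4, 5, 9, 10, 11, 12, 15, 18, 20, 25, 29, 30}

A ∪ B = {1, 4, 5, 9, 10, 11, 12, 15, 18, 20, 25, 29, 30}


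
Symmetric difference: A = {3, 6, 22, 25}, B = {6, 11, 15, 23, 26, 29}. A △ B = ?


A △ B = (A \ B) ∪ (B \ A) = elements in exactly one of A or B
A \ B = {3, 22, 25}
B \ A = {11, 15, 23, 26, 29}
A △ B = {3, 11, 15, 22, 23, 25, 26, 29}

A △ B = {3, 11, 15, 22, 23, 25, 26, 29}


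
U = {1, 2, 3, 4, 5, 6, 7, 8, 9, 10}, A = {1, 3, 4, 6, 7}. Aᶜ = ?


Aᶜ = U \ A = elements in U but not in A
U = {1, 2, 3, 4, 5, 6, 7, 8, 9, 10}
A = {1, 3, 4, 6, 7}
Aᶜ = {2, 5, 8, 9, 10}

Aᶜ = {2, 5, 8, 9, 10}


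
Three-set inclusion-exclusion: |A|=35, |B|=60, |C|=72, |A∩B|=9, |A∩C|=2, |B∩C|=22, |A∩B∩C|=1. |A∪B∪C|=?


|A∪B∪C| = |A|+|B|+|C| - |A∩B|-|A∩C|-|B∩C| + |A∩B∩C|
= 35+60+72 - 9-2-22 + 1
= 167 - 33 + 1
= 135

|A ∪ B ∪ C| = 135


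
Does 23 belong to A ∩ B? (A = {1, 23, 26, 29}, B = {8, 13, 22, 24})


A = {1, 23, 26, 29}, B = {8, 13, 22, 24}
A ∩ B = elements in both A and B
A ∩ B = ∅
Checking if 23 ∈ A ∩ B
23 is not in A ∩ B → False

23 ∉ A ∩ B


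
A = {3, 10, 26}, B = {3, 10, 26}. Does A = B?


Two sets are equal iff they have exactly the same elements.
A = {3, 10, 26}
B = {3, 10, 26}
Same elements → A = B

Yes, A = B


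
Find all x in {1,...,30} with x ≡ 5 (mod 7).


Checking each candidate:
Condition: x in {1,...,30} with x ≡ 5 (mod 7)
Result = {5, 12, 19, 26}

{5, 12, 19, 26}


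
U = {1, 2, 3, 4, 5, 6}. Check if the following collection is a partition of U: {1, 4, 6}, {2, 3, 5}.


A partition requires: (1) non-empty parts, (2) pairwise disjoint, (3) union = U
Parts: {1, 4, 6}, {2, 3, 5}
Union of parts: {1, 2, 3, 4, 5, 6}
U = {1, 2, 3, 4, 5, 6}
All non-empty? True
Pairwise disjoint? True
Covers U? True

Yes, valid partition


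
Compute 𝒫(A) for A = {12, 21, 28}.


|A| = 3, so |P(A)| = 2^3 = 8
Enumerate subsets by cardinality (0 to 3):
∅, {12}, {21}, {28}, {12, 21}, {12, 28}, {21, 28}, {12, 21, 28}

P(A) has 8 subsets: ∅, {12}, {21}, {28}, {12, 21}, {12, 28}, {21, 28}, {12, 21, 28}


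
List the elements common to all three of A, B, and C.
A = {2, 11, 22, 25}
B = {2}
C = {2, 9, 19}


A ∩ B = {2}
(A ∩ B) ∩ C = {2}

A ∩ B ∩ C = {2}


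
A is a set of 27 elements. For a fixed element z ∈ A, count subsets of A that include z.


Subsets of A containing z correspond to subsets of A \ {z}, which has 26 elements.
Count = 2^(n-1) = 2^26
= 67108864

Number of subsets containing z = 67108864


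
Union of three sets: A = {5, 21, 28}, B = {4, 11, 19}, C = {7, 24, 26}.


A ∪ B = {4, 5, 11, 19, 21, 28}
(A ∪ B) ∪ C = {4, 5, 7, 11, 19, 21, 24, 26, 28}

A ∪ B ∪ C = {4, 5, 7, 11, 19, 21, 24, 26, 28}


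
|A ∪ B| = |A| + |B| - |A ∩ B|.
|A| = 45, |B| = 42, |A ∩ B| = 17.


|A ∪ B| = |A| + |B| - |A ∩ B|
= 45 + 42 - 17
= 70

|A ∪ B| = 70


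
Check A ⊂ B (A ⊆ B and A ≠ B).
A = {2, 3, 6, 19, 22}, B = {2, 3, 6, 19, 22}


A ⊂ B requires: A ⊆ B AND A ≠ B.
A ⊆ B? Yes
A = B? Yes
A = B, so A is not a PROPER subset.

No, A is not a proper subset of B


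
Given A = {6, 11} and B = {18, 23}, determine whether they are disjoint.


Disjoint means A ∩ B = ∅.
A ∩ B = ∅
A ∩ B = ∅, so A and B are disjoint.

Yes, A and B are disjoint


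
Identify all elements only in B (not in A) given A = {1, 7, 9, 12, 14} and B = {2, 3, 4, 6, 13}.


A = {1, 7, 9, 12, 14}
B = {2, 3, 4, 6, 13}
Region: only in B (not in A)
Elements: {2, 3, 4, 6, 13}

Elements only in B (not in A): {2, 3, 4, 6, 13}


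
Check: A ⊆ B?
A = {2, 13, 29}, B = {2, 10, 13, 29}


A ⊆ B means every element of A is in B.
All elements of A are in B.
So A ⊆ B.

Yes, A ⊆ B


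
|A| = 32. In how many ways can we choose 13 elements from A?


C(n,k) = n! / (k!(n-k)!)
C(32,13) = 32! / (13!19!)
= 347373600

C(32,13) = 347373600


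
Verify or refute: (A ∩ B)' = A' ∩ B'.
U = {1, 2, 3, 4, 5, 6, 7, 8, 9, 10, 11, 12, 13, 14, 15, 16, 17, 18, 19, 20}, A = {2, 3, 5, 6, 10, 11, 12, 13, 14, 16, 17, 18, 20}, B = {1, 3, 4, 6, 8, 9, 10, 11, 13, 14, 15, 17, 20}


LHS: A ∩ B = {3, 6, 10, 11, 13, 14, 17, 20}
(A ∩ B)' = U \ (A ∩ B) = {1, 2, 4, 5, 7, 8, 9, 12, 15, 16, 18, 19}
A' = {1, 4, 7, 8, 9, 15, 19}, B' = {2, 5, 7, 12, 16, 18, 19}
Claimed RHS: A' ∩ B' = {7, 19}
Identity is INVALID: LHS = {1, 2, 4, 5, 7, 8, 9, 12, 15, 16, 18, 19} but the RHS claimed here equals {7, 19}. The correct form is (A ∩ B)' = A' ∪ B'.

Identity is invalid: (A ∩ B)' = {1, 2, 4, 5, 7, 8, 9, 12, 15, 16, 18, 19} but A' ∩ B' = {7, 19}. The correct De Morgan law is (A ∩ B)' = A' ∪ B'.


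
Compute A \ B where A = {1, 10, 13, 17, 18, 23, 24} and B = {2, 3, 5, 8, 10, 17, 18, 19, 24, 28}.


A \ B = elements in A but not in B
A = {1, 10, 13, 17, 18, 23, 24}
B = {2, 3, 5, 8, 10, 17, 18, 19, 24, 28}
Remove from A any elements in B
A \ B = {1, 13, 23}

A \ B = {1, 13, 23}


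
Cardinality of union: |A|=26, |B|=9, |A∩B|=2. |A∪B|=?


|A ∪ B| = |A| + |B| - |A ∩ B|
= 26 + 9 - 2
= 33

|A ∪ B| = 33


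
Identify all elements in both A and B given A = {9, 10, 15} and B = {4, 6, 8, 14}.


A = {9, 10, 15}
B = {4, 6, 8, 14}
Region: in both A and B
Elements: ∅

Elements in both A and B: ∅


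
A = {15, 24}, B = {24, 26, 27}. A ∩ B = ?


A ∩ B = elements in both A and B
A = {15, 24}
B = {24, 26, 27}
A ∩ B = {24}

A ∩ B = {24}


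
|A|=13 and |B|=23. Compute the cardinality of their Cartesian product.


|A × B| = |A| × |B|
= 13 × 23
= 299

|A × B| = 299


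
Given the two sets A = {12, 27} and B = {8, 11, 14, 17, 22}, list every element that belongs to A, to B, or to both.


A ∪ B = all elements in A or B (or both)
A = {12, 27}
B = {8, 11, 14, 17, 22}
A ∪ B = {8, 11, 12, 14, 17, 22, 27}

A ∪ B = {8, 11, 12, 14, 17, 22, 27}


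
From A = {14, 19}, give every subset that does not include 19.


A subset of A that omits 19 is a subset of A \ {19}, so there are 2^(n-1) = 2^1 = 2 of them.
Subsets excluding 19: ∅, {14}

Subsets excluding 19 (2 total): ∅, {14}


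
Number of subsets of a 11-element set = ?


Number of subsets = 2^n
= 2^11
= 2048

|P(A)| = 2048


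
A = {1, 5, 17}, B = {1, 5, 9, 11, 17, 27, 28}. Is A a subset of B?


A ⊆ B means every element of A is in B.
All elements of A are in B.
So A ⊆ B.

Yes, A ⊆ B


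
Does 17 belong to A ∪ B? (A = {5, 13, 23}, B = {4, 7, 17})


A = {5, 13, 23}, B = {4, 7, 17}
A ∪ B = all elements in A or B
A ∪ B = {4, 5, 7, 13, 17, 23}
Checking if 17 ∈ A ∪ B
17 is in A ∪ B → True

17 ∈ A ∪ B


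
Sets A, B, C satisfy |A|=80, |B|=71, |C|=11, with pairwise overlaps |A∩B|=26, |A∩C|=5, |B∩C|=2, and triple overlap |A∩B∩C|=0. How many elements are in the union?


|A∪B∪C| = |A|+|B|+|C| - |A∩B|-|A∩C|-|B∩C| + |A∩B∩C|
= 80+71+11 - 26-5-2 + 0
= 162 - 33 + 0
= 129

|A ∪ B ∪ C| = 129


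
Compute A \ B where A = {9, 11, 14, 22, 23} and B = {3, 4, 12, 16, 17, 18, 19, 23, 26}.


A \ B = elements in A but not in B
A = {9, 11, 14, 22, 23}
B = {3, 4, 12, 16, 17, 18, 19, 23, 26}
Remove from A any elements in B
A \ B = {9, 11, 14, 22}

A \ B = {9, 11, 14, 22}


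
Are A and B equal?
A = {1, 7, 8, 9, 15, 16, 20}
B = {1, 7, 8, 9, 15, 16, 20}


Two sets are equal iff they have exactly the same elements.
A = {1, 7, 8, 9, 15, 16, 20}
B = {1, 7, 8, 9, 15, 16, 20}
Same elements → A = B

Yes, A = B


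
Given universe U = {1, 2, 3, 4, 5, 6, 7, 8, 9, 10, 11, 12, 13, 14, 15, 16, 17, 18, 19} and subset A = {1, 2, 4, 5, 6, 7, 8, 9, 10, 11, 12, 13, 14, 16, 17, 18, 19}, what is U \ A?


Aᶜ = U \ A = elements in U but not in A
U = {1, 2, 3, 4, 5, 6, 7, 8, 9, 10, 11, 12, 13, 14, 15, 16, 17, 18, 19}
A = {1, 2, 4, 5, 6, 7, 8, 9, 10, 11, 12, 13, 14, 16, 17, 18, 19}
Aᶜ = {3, 15}

Aᶜ = {3, 15}


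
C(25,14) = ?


C(n,k) = n! / (k!(n-k)!)
C(25,14) = 25! / (14!11!)
= 4457400

C(25,14) = 4457400


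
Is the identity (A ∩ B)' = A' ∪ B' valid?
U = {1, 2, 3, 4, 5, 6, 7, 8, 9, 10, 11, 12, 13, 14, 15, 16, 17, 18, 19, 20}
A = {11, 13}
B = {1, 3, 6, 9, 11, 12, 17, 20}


LHS: A ∩ B = {11}
(A ∩ B)' = U \ (A ∩ B) = {1, 2, 3, 4, 5, 6, 7, 8, 9, 10, 12, 13, 14, 15, 16, 17, 18, 19, 20}
A' = {1, 2, 3, 4, 5, 6, 7, 8, 9, 10, 12, 14, 15, 16, 17, 18, 19, 20}, B' = {2, 4, 5, 7, 8, 10, 13, 14, 15, 16, 18, 19}
Claimed RHS: A' ∪ B' = {1, 2, 3, 4, 5, 6, 7, 8, 9, 10, 12, 13, 14, 15, 16, 17, 18, 19, 20}
Identity is VALID: LHS = RHS = {1, 2, 3, 4, 5, 6, 7, 8, 9, 10, 12, 13, 14, 15, 16, 17, 18, 19, 20} ✓

Identity is valid. (A ∩ B)' = A' ∪ B' = {1, 2, 3, 4, 5, 6, 7, 8, 9, 10, 12, 13, 14, 15, 16, 17, 18, 19, 20}


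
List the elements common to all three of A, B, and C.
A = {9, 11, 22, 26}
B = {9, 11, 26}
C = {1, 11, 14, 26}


A ∩ B = {9, 11, 26}
(A ∩ B) ∩ C = {11, 26}

A ∩ B ∩ C = {11, 26}


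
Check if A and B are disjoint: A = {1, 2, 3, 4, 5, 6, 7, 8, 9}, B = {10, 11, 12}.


Disjoint means A ∩ B = ∅.
A ∩ B = ∅
A ∩ B = ∅, so A and B are disjoint.

Yes, A and B are disjoint


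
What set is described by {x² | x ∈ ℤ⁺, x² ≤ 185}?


Checking each candidate:
Condition: positive perfect squares ≤ 185
Result = {1, 4, 9, 16, 25, 36, 49, 64, 81, 100, 121, 144, 169}

{1, 4, 9, 16, 25, 36, 49, 64, 81, 100, 121, 144, 169}


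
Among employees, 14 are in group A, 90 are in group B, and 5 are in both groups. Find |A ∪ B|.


|A ∪ B| = |A| + |B| - |A ∩ B|
= 14 + 90 - 5
= 99

|A ∪ B| = 99


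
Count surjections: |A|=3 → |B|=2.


n = |A| = 3, k = |B| = 2. Surjections via inclusion-exclusion:
S(n,k) = Σ(-1)^i × C(k,i) × (k-i)^n, i=0 to k
i=0: (-1)^0×C(2,0)×2^3 = 8
i=1: (-1)^1×C(2,1)×1^3 = -2
i=2: (-1)^2×C(2,2)×0^3 = 0
Total = 6

Number of surjections = 6


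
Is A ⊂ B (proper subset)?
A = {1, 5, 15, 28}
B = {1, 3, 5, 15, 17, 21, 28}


A ⊂ B requires: A ⊆ B AND A ≠ B.
A ⊆ B? Yes
A = B? No
A ⊂ B: Yes (A is a proper subset of B)

Yes, A ⊂ B


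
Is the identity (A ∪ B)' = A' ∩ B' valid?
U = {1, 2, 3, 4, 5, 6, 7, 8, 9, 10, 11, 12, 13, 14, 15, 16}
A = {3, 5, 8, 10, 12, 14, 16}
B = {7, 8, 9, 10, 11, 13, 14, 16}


LHS: A ∪ B = {3, 5, 7, 8, 9, 10, 11, 12, 13, 14, 16}
(A ∪ B)' = U \ (A ∪ B) = {1, 2, 4, 6, 15}
A' = {1, 2, 4, 6, 7, 9, 11, 13, 15}, B' = {1, 2, 3, 4, 5, 6, 12, 15}
Claimed RHS: A' ∩ B' = {1, 2, 4, 6, 15}
Identity is VALID: LHS = RHS = {1, 2, 4, 6, 15} ✓

Identity is valid. (A ∪ B)' = A' ∩ B' = {1, 2, 4, 6, 15}


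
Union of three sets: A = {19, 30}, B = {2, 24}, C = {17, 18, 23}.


A ∪ B = {2, 19, 24, 30}
(A ∪ B) ∪ C = {2, 17, 18, 19, 23, 24, 30}

A ∪ B ∪ C = {2, 17, 18, 19, 23, 24, 30}


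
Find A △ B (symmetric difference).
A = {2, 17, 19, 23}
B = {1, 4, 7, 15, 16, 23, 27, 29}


A △ B = (A \ B) ∪ (B \ A) = elements in exactly one of A or B
A \ B = {2, 17, 19}
B \ A = {1, 4, 7, 15, 16, 27, 29}
A △ B = {1, 2, 4, 7, 15, 16, 17, 19, 27, 29}

A △ B = {1, 2, 4, 7, 15, 16, 17, 19, 27, 29}


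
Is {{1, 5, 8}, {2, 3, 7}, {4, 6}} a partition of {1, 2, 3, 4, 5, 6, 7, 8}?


A partition requires: (1) non-empty parts, (2) pairwise disjoint, (3) union = U
Parts: {1, 5, 8}, {2, 3, 7}, {4, 6}
Union of parts: {1, 2, 3, 4, 5, 6, 7, 8}
U = {1, 2, 3, 4, 5, 6, 7, 8}
All non-empty? True
Pairwise disjoint? True
Covers U? True

Yes, valid partition


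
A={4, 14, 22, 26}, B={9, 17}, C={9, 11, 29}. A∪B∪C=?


A ∪ B = {4, 9, 14, 17, 22, 26}
(A ∪ B) ∪ C = {4, 9, 11, 14, 17, 22, 26, 29}

A ∪ B ∪ C = {4, 9, 11, 14, 17, 22, 26, 29}


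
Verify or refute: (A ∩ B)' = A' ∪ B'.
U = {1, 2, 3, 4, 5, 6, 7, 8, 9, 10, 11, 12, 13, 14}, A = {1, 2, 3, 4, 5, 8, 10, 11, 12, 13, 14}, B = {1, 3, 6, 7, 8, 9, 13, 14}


LHS: A ∩ B = {1, 3, 8, 13, 14}
(A ∩ B)' = U \ (A ∩ B) = {2, 4, 5, 6, 7, 9, 10, 11, 12}
A' = {6, 7, 9}, B' = {2, 4, 5, 10, 11, 12}
Claimed RHS: A' ∪ B' = {2, 4, 5, 6, 7, 9, 10, 11, 12}
Identity is VALID: LHS = RHS = {2, 4, 5, 6, 7, 9, 10, 11, 12} ✓

Identity is valid. (A ∩ B)' = A' ∪ B' = {2, 4, 5, 6, 7, 9, 10, 11, 12}


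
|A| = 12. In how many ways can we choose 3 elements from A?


C(n,k) = n! / (k!(n-k)!)
C(12,3) = 12! / (3!9!)
= 220

C(12,3) = 220


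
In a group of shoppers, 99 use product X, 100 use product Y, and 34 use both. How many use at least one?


|A ∪ B| = |A| + |B| - |A ∩ B|
= 99 + 100 - 34
= 165

|A ∪ B| = 165


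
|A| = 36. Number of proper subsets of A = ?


Total subsets = 2^n = 2^36 = 68719476736
Proper subsets exclude the set itself: 2^n - 1
= 68719476736 - 1
= 68719476735

Number of proper subsets = 68719476735


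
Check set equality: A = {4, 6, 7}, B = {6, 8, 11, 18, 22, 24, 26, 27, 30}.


Two sets are equal iff they have exactly the same elements.
A = {4, 6, 7}
B = {6, 8, 11, 18, 22, 24, 26, 27, 30}
Differences: {4, 7, 8, 11, 18, 22, 24, 26, 27, 30}
A ≠ B

No, A ≠ B


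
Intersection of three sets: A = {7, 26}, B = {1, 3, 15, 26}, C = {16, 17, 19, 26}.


A ∩ B = {26}
(A ∩ B) ∩ C = {26}

A ∩ B ∩ C = {26}


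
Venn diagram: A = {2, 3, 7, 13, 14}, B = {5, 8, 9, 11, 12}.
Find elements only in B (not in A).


A = {2, 3, 7, 13, 14}
B = {5, 8, 9, 11, 12}
Region: only in B (not in A)
Elements: {5, 8, 9, 11, 12}

Elements only in B (not in A): {5, 8, 9, 11, 12}


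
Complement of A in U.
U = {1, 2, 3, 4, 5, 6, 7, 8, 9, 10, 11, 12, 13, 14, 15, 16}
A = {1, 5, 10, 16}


Aᶜ = U \ A = elements in U but not in A
U = {1, 2, 3, 4, 5, 6, 7, 8, 9, 10, 11, 12, 13, 14, 15, 16}
A = {1, 5, 10, 16}
Aᶜ = {2, 3, 4, 6, 7, 8, 9, 11, 12, 13, 14, 15}

Aᶜ = {2, 3, 4, 6, 7, 8, 9, 11, 12, 13, 14, 15}


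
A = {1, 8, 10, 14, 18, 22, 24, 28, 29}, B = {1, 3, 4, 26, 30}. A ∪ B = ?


A ∪ B = all elements in A or B (or both)
A = {1, 8, 10, 14, 18, 22, 24, 28, 29}
B = {1, 3, 4, 26, 30}
A ∪ B = {1, 3, 4, 8, 10, 14, 18, 22, 24, 26, 28, 29, 30}

A ∪ B = {1, 3, 4, 8, 10, 14, 18, 22, 24, 26, 28, 29, 30}


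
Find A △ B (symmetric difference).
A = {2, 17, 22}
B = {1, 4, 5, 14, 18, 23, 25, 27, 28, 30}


A △ B = (A \ B) ∪ (B \ A) = elements in exactly one of A or B
A \ B = {2, 17, 22}
B \ A = {1, 4, 5, 14, 18, 23, 25, 27, 28, 30}
A △ B = {1, 2, 4, 5, 14, 17, 18, 22, 23, 25, 27, 28, 30}

A △ B = {1, 2, 4, 5, 14, 17, 18, 22, 23, 25, 27, 28, 30}


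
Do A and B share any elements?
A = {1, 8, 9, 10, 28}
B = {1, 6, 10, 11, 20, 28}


Disjoint means A ∩ B = ∅.
A ∩ B = {1, 10, 28}
A ∩ B ≠ ∅, so A and B are NOT disjoint.

Yes — A and B share the element(s) of A ∩ B = {1, 10, 28}, so they are not disjoint


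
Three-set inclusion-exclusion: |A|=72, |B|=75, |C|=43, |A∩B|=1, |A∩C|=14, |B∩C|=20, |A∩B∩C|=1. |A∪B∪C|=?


|A∪B∪C| = |A|+|B|+|C| - |A∩B|-|A∩C|-|B∩C| + |A∩B∩C|
= 72+75+43 - 1-14-20 + 1
= 190 - 35 + 1
= 156

|A ∪ B ∪ C| = 156


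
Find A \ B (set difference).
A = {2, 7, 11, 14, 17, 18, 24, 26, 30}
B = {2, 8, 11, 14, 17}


A \ B = elements in A but not in B
A = {2, 7, 11, 14, 17, 18, 24, 26, 30}
B = {2, 8, 11, 14, 17}
Remove from A any elements in B
A \ B = {7, 18, 24, 26, 30}

A \ B = {7, 18, 24, 26, 30}


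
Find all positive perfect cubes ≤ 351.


Checking each candidate:
Condition: positive perfect cubes ≤ 351
Result = {1, 8, 27, 64, 125, 216, 343}

{1, 8, 27, 64, 125, 216, 343}


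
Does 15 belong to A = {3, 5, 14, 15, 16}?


A = {3, 5, 14, 15, 16}
Checking if 15 is in A
15 is in A → True

15 ∈ A


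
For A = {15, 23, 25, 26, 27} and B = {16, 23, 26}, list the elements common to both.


A ∩ B = elements in both A and B
A = {15, 23, 25, 26, 27}
B = {16, 23, 26}
A ∩ B = {23, 26}

A ∩ B = {23, 26}


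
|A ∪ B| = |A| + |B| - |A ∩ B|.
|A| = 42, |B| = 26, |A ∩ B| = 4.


|A ∪ B| = |A| + |B| - |A ∩ B|
= 42 + 26 - 4
= 64

|A ∪ B| = 64


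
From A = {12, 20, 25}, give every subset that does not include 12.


A subset of A that omits 12 is a subset of A \ {12}, so there are 2^(n-1) = 2^2 = 4 of them.
Subsets excluding 12: ∅, {20}, {25}, {20, 25}

Subsets excluding 12 (4 total): ∅, {20}, {25}, {20, 25}


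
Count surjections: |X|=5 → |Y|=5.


n = |X| = 5, k = |Y| = 5. Surjections via inclusion-exclusion:
S(n,k) = Σ(-1)^i × C(k,i) × (k-i)^n, i=0 to k
i=0: (-1)^0×C(5,0)×5^5 = 3125
i=1: (-1)^1×C(5,1)×4^5 = -5120
i=2: (-1)^2×C(5,2)×3^5 = 2430
i=3: (-1)^3×C(5,3)×2^5 = -320
i=4: (-1)^4×C(5,4)×1^5 = 5
i=5: (-1)^5×C(5,5)×0^5 = 0
Total = 120

Number of surjections = 120


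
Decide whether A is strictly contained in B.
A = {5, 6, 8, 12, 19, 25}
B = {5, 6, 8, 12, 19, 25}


A ⊂ B requires: A ⊆ B AND A ≠ B.
A ⊆ B? Yes
A = B? Yes
A = B, so A is not a PROPER subset.

No, A is not a proper subset of B


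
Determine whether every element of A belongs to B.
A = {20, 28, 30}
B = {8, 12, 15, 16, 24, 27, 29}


A ⊆ B means every element of A is in B.
Elements in A not in B: {20, 28, 30}
So A ⊄ B.

No, A ⊄ B


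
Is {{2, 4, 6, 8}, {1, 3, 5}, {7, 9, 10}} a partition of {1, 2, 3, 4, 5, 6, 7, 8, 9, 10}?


A partition requires: (1) non-empty parts, (2) pairwise disjoint, (3) union = U
Parts: {2, 4, 6, 8}, {1, 3, 5}, {7, 9, 10}
Union of parts: {1, 2, 3, 4, 5, 6, 7, 8, 9, 10}
U = {1, 2, 3, 4, 5, 6, 7, 8, 9, 10}
All non-empty? True
Pairwise disjoint? True
Covers U? True

Yes, valid partition


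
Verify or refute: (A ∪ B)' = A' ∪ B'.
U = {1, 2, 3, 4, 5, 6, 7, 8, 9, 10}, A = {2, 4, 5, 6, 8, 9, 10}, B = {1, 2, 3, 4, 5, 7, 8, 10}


LHS: A ∪ B = {1, 2, 3, 4, 5, 6, 7, 8, 9, 10}
(A ∪ B)' = U \ (A ∪ B) = ∅
A' = {1, 3, 7}, B' = {6, 9}
Claimed RHS: A' ∪ B' = {1, 3, 6, 7, 9}
Identity is INVALID: LHS = ∅ but the RHS claimed here equals {1, 3, 6, 7, 9}. The correct form is (A ∪ B)' = A' ∩ B'.

Identity is invalid: (A ∪ B)' = ∅ but A' ∪ B' = {1, 3, 6, 7, 9}. The correct De Morgan law is (A ∪ B)' = A' ∩ B'.


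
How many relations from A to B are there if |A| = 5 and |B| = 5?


A relation from A to B is any subset of A × B.
|A × B| = 5 × 5 = 25
# relations = 2^|A × B| = 2^25 = 33554432

Number of relations = 33554432


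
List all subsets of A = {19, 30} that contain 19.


A subset of A contains 19 iff the remaining 1 elements form any subset of A \ {19}.
Count: 2^(n-1) = 2^1 = 2
Subsets containing 19: {19}, {19, 30}

Subsets containing 19 (2 total): {19}, {19, 30}


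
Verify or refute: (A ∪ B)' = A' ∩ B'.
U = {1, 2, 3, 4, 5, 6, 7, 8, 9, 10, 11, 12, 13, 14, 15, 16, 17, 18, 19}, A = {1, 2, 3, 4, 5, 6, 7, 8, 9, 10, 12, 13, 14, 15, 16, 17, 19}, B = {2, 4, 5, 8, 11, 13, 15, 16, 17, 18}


LHS: A ∪ B = {1, 2, 3, 4, 5, 6, 7, 8, 9, 10, 11, 12, 13, 14, 15, 16, 17, 18, 19}
(A ∪ B)' = U \ (A ∪ B) = ∅
A' = {11, 18}, B' = {1, 3, 6, 7, 9, 10, 12, 14, 19}
Claimed RHS: A' ∩ B' = ∅
Identity is VALID: LHS = RHS = ∅ ✓

Identity is valid. (A ∪ B)' = A' ∩ B' = ∅


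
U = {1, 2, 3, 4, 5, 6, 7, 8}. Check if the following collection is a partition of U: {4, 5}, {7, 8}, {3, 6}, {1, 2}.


A partition requires: (1) non-empty parts, (2) pairwise disjoint, (3) union = U
Parts: {4, 5}, {7, 8}, {3, 6}, {1, 2}
Union of parts: {1, 2, 3, 4, 5, 6, 7, 8}
U = {1, 2, 3, 4, 5, 6, 7, 8}
All non-empty? True
Pairwise disjoint? True
Covers U? True

Yes, valid partition


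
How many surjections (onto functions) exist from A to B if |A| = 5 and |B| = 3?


n = |A| = 5, k = |B| = 3. Surjections via inclusion-exclusion:
S(n,k) = Σ(-1)^i × C(k,i) × (k-i)^n, i=0 to k
i=0: (-1)^0×C(3,0)×3^5 = 243
i=1: (-1)^1×C(3,1)×2^5 = -96
i=2: (-1)^2×C(3,2)×1^5 = 3
i=3: (-1)^3×C(3,3)×0^5 = 0
Total = 150

Number of surjections = 150


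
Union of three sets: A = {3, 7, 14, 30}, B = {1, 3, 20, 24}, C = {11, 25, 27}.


A ∪ B = {1, 3, 7, 14, 20, 24, 30}
(A ∪ B) ∪ C = {1, 3, 7, 11, 14, 20, 24, 25, 27, 30}

A ∪ B ∪ C = {1, 3, 7, 11, 14, 20, 24, 25, 27, 30}


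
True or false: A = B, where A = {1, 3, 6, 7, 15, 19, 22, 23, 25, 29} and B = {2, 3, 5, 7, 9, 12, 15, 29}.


Two sets are equal iff they have exactly the same elements.
A = {1, 3, 6, 7, 15, 19, 22, 23, 25, 29}
B = {2, 3, 5, 7, 9, 12, 15, 29}
Differences: {1, 2, 5, 6, 9, 12, 19, 22, 23, 25}
A ≠ B

No, A ≠ B


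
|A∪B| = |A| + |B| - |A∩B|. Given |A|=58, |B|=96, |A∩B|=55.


|A ∪ B| = |A| + |B| - |A ∩ B|
= 58 + 96 - 55
= 99

|A ∪ B| = 99


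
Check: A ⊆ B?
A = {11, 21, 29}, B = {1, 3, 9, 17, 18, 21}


A ⊆ B means every element of A is in B.
Elements in A not in B: {11, 29}
So A ⊄ B.

No, A ⊄ B


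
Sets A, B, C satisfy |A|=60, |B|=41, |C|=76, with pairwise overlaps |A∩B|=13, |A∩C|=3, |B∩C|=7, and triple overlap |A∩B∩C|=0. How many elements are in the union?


|A∪B∪C| = |A|+|B|+|C| - |A∩B|-|A∩C|-|B∩C| + |A∩B∩C|
= 60+41+76 - 13-3-7 + 0
= 177 - 23 + 0
= 154

|A ∪ B ∪ C| = 154


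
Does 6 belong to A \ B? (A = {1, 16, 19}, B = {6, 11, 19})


A = {1, 16, 19}, B = {6, 11, 19}
A \ B = elements in A but not in B
A \ B = {1, 16}
Checking if 6 ∈ A \ B
6 is not in A \ B → False

6 ∉ A \ B


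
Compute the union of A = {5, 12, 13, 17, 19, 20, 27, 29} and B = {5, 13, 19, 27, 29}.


A ∪ B = all elements in A or B (or both)
A = {5, 12, 13, 17, 19, 20, 27, 29}
B = {5, 13, 19, 27, 29}
A ∪ B = {5, 12, 13, 17, 19, 20, 27, 29}

A ∪ B = {5, 12, 13, 17, 19, 20, 27, 29}


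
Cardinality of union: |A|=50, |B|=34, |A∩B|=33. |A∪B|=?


|A ∪ B| = |A| + |B| - |A ∩ B|
= 50 + 34 - 33
= 51

|A ∪ B| = 51


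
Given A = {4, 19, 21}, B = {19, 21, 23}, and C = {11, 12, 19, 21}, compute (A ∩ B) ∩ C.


A ∩ B = {19, 21}
(A ∩ B) ∩ C = {19, 21}

A ∩ B ∩ C = {19, 21}


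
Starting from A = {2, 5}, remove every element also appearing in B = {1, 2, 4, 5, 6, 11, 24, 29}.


A \ B = elements in A but not in B
A = {2, 5}
B = {1, 2, 4, 5, 6, 11, 24, 29}
Remove from A any elements in B
A \ B = ∅

A \ B = ∅


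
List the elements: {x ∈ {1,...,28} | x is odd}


Checking each candidate:
Condition: odd numbers in {1,...,28}
Result = {1, 3, 5, 7, 9, 11, 13, 15, 17, 19, 21, 23, 25, 27}

{1, 3, 5, 7, 9, 11, 13, 15, 17, 19, 21, 23, 25, 27}


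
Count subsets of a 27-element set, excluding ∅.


Total subsets = 2^n = 2^27 = 134217728
Non-empty subsets exclude the empty set: 2^n - 1
= 134217728 - 1
= 134217727

Number of non-empty subsets = 134217727


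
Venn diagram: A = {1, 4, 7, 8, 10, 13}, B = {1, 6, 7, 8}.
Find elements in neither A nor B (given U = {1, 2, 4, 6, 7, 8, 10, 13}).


A = {1, 4, 7, 8, 10, 13}
B = {1, 6, 7, 8}
Region: in neither A nor B (given U = {1, 2, 4, 6, 7, 8, 10, 13})
Elements: {2}

Elements in neither A nor B (given U = {1, 2, 4, 6, 7, 8, 10, 13}): {2}


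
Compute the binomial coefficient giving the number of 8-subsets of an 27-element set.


C(n,k) = n! / (k!(n-k)!)
C(27,8) = 27! / (8!19!)
= 2220075

C(27,8) = 2220075


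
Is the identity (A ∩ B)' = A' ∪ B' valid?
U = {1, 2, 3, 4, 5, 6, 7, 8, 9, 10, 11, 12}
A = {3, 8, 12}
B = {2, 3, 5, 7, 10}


LHS: A ∩ B = {3}
(A ∩ B)' = U \ (A ∩ B) = {1, 2, 4, 5, 6, 7, 8, 9, 10, 11, 12}
A' = {1, 2, 4, 5, 6, 7, 9, 10, 11}, B' = {1, 4, 6, 8, 9, 11, 12}
Claimed RHS: A' ∪ B' = {1, 2, 4, 5, 6, 7, 8, 9, 10, 11, 12}
Identity is VALID: LHS = RHS = {1, 2, 4, 5, 6, 7, 8, 9, 10, 11, 12} ✓

Identity is valid. (A ∩ B)' = A' ∪ B' = {1, 2, 4, 5, 6, 7, 8, 9, 10, 11, 12}
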